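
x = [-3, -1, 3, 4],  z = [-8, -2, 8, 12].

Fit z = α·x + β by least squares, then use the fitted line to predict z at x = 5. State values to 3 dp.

ẑ = 14.244

AᵀA·[α, β]ᵀ = Aᵀz reads: 35·α + 3·β = 98;  3·α + 4·β = 10.
Eliminating β: 4·(row 1) − 3·(row 2) gives 131·α = 4·98 − 3·10 = 362, so α = 362/131.
Then β = (10 − 3·(362/131))/4 = 56/131.
At x = 5: ẑ = (362/131)·(5) + (56/131)·(1) = 1866/131.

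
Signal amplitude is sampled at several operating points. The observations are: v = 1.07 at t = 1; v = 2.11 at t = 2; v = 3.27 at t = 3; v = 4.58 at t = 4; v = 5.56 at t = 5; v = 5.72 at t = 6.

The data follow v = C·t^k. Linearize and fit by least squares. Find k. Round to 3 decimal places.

k = 0.984

Linearized form: ln v = k·ln t + ln C. From the 6 transformed points,
XᵀX = [[9.4099, 6.5793]; [6.5793, 6]], rhs = [9.8146, 6.9804]ᵀ  (here Σln t = 6.5793, Σ(ln t)² = 9.4099, Σln v = 6.9804, Σln t·ln v = 9.8146).
Δ = 9.4099·6 − (6.5793)² = 13.1729; k = (9.8146·6 − 6.5793·6.9804)/13.1729 = 0.98399, ln C = (9.4099·6.9804 − 6.5793·9.8146)/13.1729 = 0.08442.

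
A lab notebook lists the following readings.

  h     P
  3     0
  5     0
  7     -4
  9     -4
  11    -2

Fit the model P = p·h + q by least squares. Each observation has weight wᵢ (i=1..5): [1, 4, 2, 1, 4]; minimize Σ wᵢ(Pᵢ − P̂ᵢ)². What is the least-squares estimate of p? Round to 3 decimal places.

Sums needed: Σwᵢ·h·h = 772, Σwᵢ·h = 90, Σwᵢ·1 = 12.
And Σwᵢ·h·P = -180, Σwᵢ·P = -20.
AᵀWA·[p, q]ᵀ = AᵀWP becomes [[772, 90]; [90, 12]]·[p, q]ᵀ = [-180, -20]ᵀ.
Determinant 772·12 − 90² = 1164.
p = ((-180)·12 − 90·(-20))/1164 = -30/97; q = (772·(-20) − 90·(-180))/1164 = 190/291.

p = -0.309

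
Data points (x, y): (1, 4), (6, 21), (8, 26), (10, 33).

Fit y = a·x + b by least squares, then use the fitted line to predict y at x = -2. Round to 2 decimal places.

ŷ = -5.36

AᵀA·[a, b]ᵀ = Aᵀy reads: 201·a + 25·b = 668;  25·a + 4·b = 84.
(Σx·x = 201, Σx = 25, Σ1 = 4, Σx·y = 668, Σy = 84.)
Determinant 201·4 − 25² = 179.
a = (668·4 − 25·84)/179 = 572/179; b = (201·84 − 25·668)/179 = 184/179.
At x = -2: ŷ = (572/179)·(-2) + (184/179)·(1) = -960/179.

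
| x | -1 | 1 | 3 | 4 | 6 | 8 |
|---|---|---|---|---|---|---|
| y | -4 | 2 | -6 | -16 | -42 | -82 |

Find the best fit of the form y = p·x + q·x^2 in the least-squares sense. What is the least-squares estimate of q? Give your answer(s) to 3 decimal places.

q = -1.616

From the data, Σx·x = 127, Σx·x^2 = 819, Σx^2·x^2 = 5731.
And Σx·y = -984, Σx^2·y = -7072.
MᵀM·[p, q]ᵀ = Mᵀy becomes [[127, 819]; [819, 5731]]·[p, q]ᵀ = [-984, -7072]ᵀ.
Determinant 127·5731 − 819² = 57076.
p = ((-984)·5731 − 819·(-7072))/57076 = 38166/14269; q = (127·(-7072) − 819·(-984))/57076 = -23062/14269.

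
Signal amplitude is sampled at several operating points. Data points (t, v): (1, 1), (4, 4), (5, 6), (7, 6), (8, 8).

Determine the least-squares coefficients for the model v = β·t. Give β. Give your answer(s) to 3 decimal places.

β = 0.987

From the data, Σt·t = 155.
For Mᵀv: Σt·v = 153.
Hence β = 153 / 155 ≈ 0.987097.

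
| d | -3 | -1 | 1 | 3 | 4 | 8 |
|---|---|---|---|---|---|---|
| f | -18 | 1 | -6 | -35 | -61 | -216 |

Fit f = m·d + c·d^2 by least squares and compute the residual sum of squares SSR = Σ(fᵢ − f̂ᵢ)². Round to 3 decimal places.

Compute the Gram sums: Σd·d = 100, Σd·d^2 = 576, Σd^2·d^2 = 4516.
For Aᵀf: Σd·f = -2030, Σd^2·f = -15282.
AᵀA·[m, c]ᵀ = Aᵀf becomes [[100, 576]; [576, 4516]]·[m, c]ᵀ = [-2030, -15282]ᵀ.
Δ = 100·4516 − 576² = 119824.
m = ((-2030)·4516 − 576·(-15282))/119824 = -45631/14978; c = (100·(-15282) − 576·(-2030))/119824 = -44865/14978.
Residuals: -1356/7489, 7106/7489, 314/7489, 8224/7489, -6647/7489, 580/7489; SSR = 21977/7489.

SSR = 2.935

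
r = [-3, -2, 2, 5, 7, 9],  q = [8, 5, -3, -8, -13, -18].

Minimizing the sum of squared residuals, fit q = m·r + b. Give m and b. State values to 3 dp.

AᵀA·[m, b]ᵀ = Aᵀq reads: 172·m + 18·b = -333;  18·m + 6·b = -29.
Eliminating b: 6·(row 1) − 18·(row 2) gives 708·m = 6·(-333) − 18·(-29) = -1476, so m = -123/59.
Then b = ((-29) − 18·(-123/59))/6 = 503/354.

m = -2.085, b = 1.421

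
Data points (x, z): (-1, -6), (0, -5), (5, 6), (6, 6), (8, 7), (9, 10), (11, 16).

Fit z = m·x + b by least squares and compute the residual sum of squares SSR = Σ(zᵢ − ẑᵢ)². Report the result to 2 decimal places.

Compute the Gram sums: Σx·x = 328, Σx = 38, Σ1 = 7.
And Σx·z = 394, Σz = 34.
Eliminating b: 7·(row 1) − 38·(row 2) gives 852·m = 7·394 − 38·34 = 1466, so m = 733/426.
Then b = (34 − 38·(733/426))/7 = -955/213.
Residuals: 29/142, -110/213, 267/142, 34/213, -162/71, -427/426, 221/142; SSR = 2663/213.

SSR = 12.50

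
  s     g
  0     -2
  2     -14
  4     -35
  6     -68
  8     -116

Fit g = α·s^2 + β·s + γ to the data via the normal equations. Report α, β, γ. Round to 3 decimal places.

Sums needed: Σs^2·s^2 = 5664, Σs^2·s = 800, Σs^2 = 120, Σs·s = 120, Σs = 20, Σ1 = 5.
Right-hand side: Σs^2·g = -10488, Σs·g = -1504, Σg = -235.
MᵀM·[α, β, γ]ᵀ = Mᵀg becomes [[5664, 800, 120]; [800, 120, 20]; [120, 20, 5]]·[α, β, γ]ᵀ = [-10488, -1504, -235]ᵀ.
Inverting the 3×3 Gram matrix, [α, β, γ]ᵀ = [-3/2, -21/10, -13/5]ᵀ.

α = -1.500, β = -2.100, γ = -2.600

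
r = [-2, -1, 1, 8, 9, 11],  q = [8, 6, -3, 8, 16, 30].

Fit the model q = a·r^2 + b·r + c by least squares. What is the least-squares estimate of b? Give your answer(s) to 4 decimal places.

Normal-equation sums: Σr^2·r^2 = 25316, Σr^2·r = 2564, Σr^2 = 272, Σr·r = 272, Σr = 26, Σ1 = 6.
For Aᵀq: Σr^2·q = 5473, Σr·q = 513, Σq = 65.
AᵀA·[a, b, c]ᵀ = Aᵀq becomes [[25316, 2564, 272]; [2564, 272, 26]; [272, 26, 6]]·[a, b, c]ᵀ = [5473, 513, 65]ᵀ.
Inverting the 3×3 Gram matrix, [a, b, c]ᵀ = [123083/224772, -371905/112386, 6537/18731]ᵀ.

b = -3.3092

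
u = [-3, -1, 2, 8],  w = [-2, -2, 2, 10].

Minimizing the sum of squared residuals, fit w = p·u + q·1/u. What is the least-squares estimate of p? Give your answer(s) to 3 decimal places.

p = 1.171

The normal equations are: 78·p + 4·q = 92;  4·p + (793/576)·q = 59/12.
(Σu·u = 78, Σu·1/u = 4, Σ1/u·1/u = 793/576, Σu·w = 92, Σ1/u·w = 59/12.)
Eliminating q: (793/576)·(row 1) − 4·(row 2) gives (8773/96)·p = (793/576)·92 − 4·(59/12) = 15407/144, so p = 994/849.
Then q = ((59/12) − 4·(994/849))/(793/576) = 48/283.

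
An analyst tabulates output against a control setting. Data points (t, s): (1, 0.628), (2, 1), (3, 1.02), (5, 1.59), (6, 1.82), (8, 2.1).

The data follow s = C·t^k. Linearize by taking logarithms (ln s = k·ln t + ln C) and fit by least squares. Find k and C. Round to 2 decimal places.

Linearized form: ln s = k·ln t + ln C. From the 6 transformed points,
XᵀX = [[11.8122, 7.2724]; [7.2724, 6]], rhs = [3.3839, 1.3591]ᵀ  (here Σln t = 7.2724, Σ(ln t)² = 11.8122, Σln s = 1.3591, Σln t·ln s = 3.3839).
Slope k = (n·Σln t·ln s − Σln t·Σln s)/(n·Σ(ln t)² − (Σln t)²) = (6·3.3839 − 7.2724·1.3591)/17.9853 = 0.57933; ln C = (Σln s − k·Σln t)/n = -0.47568, so C = exp(-0.47568) = 0.62146.

k = 0.58, C = 0.62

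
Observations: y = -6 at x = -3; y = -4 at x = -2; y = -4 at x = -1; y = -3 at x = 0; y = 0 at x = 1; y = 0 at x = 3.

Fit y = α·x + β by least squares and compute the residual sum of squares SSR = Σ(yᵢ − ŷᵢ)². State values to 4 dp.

SSR = 3.4571

Normal-equation sums: Σx·x = 24, Σx = -2, Σ1 = 6.
Right-hand side: Σx·y = 30, Σy = -17.
MᵀM·[α, β]ᵀ = Mᵀy becomes [[24, -2]; [-2, 6]]·[α, β]ᵀ = [30, -17]ᵀ.
Eliminating β: 6·(row 1) − (-2)·(row 2) gives 140·α = 6·30 − (-2)·(-17) = 146, so α = 73/70.
Then β = ((-17) − (-2)·(73/70))/6 = -87/35.
Residuals: -27/70, 4/7, -33/70, -18/35, 101/70, -9/14; SSR = 121/35.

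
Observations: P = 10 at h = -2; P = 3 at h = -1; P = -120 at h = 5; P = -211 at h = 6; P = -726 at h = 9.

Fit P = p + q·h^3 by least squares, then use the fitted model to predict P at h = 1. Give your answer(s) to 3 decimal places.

P̂ = 2.247

From the data, Σ1 = 5, Σh^3 = 1061, Σh^3·h^3 = 593787.
Right-hand side: ΣP = -1044, Σh^3·P = -589913.
Eliminating q: 593787·(row 1) − 1061·(row 2) gives 1843214·p = 593787·(-1044) − 1061·(-589913) = 5984065, so p = 5984065/1843214.
Then q = ((-589913) − 1061·(5984065/1843214))/593787 = -1841881/1843214.
At h = 1: P̂ = (5984065/1843214)·(1) + (-1841881/1843214)·(1) = 2071092/921607.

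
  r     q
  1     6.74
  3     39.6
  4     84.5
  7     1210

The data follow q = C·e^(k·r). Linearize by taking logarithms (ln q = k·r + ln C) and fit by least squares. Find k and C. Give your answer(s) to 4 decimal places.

Linearized form: ln q = k·r + ln C. From the 4 transformed points,
Σr = 15.0000, Σ(r)² = 75.0000, Σln q = 17.1220, Σr·ln q = 80.3802.
Normal system: [[75.0000, 15.0000]; [15.0000, 4]]·[k, ln C]ᵀ = [80.3802, 17.1220]ᵀ.
Slope k = (n·Σr·ln q − Σr·Σln q)/(n·Σ(r)² − (Σr)²) = (4·80.3802 − 15.0000·17.1220)/75.0000 = 0.86254; ln C = (Σln q − k·Σr)/n = 1.04598, so C = exp(1.04598) = 2.84619.

k = 0.8625, C = 2.8462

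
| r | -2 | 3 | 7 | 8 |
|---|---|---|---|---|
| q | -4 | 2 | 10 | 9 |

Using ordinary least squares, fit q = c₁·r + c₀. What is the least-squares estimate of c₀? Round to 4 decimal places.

c₀ = -1.4274

Setting ∂/∂c₁ … = 0 gives: 126·c₁ + 16·c₀ = 156;  16·c₁ + 4·c₀ = 17.
(Σr·r = 126, Σr = 16, Σ1 = 4, Σr·q = 156, Σq = 17.)
Eliminating c₀: 4·(row 1) − 16·(row 2) gives 248·c₁ = 4·156 − 16·17 = 352, so c₁ = 44/31.
Then c₀ = (17 − 16·(44/31))/4 = -177/124.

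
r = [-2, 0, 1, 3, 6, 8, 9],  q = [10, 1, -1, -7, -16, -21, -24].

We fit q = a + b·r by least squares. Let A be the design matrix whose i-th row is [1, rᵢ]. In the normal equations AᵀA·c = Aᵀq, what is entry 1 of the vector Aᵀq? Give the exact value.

Entry 1 ↔ basis 1, so (Aᵀq)_{1} = Σᵢ qᵢ = (1)·(10) + (1)·(1) + (1)·(-1) + (1)·(-7) + (1)·(-16) + (1)·(-21) + (1)·(-24) = -58.

-58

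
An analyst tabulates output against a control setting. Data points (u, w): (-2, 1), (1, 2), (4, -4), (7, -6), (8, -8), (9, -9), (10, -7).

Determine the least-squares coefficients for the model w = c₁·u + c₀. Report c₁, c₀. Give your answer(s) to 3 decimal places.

With design matrix M, MᵀM = [[315, 37]; [37, 7]] and Mᵀw = [-273, -31]ᵀ.
Δ = 315·7 − 37² = 836.
c₁ = ((-273)·7 − 37·(-31))/836 = -191/209; c₀ = (315·(-31) − 37·(-273))/836 = 84/209.

c₁ = -0.914, c₀ = 0.402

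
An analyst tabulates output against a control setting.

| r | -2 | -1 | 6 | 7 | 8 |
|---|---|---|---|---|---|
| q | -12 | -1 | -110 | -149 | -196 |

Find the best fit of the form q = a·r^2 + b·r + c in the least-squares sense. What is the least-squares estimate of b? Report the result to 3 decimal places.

b = 0.230

Forming XᵀX = [[7810, 1062, 154]; [1062, 154, 18]; [154, 18, 5]] and Xᵀq = [-23854, -3246, -468]ᵀ gives XᵀX·[a, b, c]ᵀ = Xᵀq.
Inverting the 3×3 Gram matrix, [a, b, c]ᵀ = [-30967/9938, 2283/9938, 7684/4969]ᵀ.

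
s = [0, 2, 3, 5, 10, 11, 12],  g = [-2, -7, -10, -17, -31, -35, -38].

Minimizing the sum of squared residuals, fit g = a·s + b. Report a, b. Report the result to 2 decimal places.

a = -3.02, b = -1.42

From the data, Σs·s = 403, Σs = 43, Σ1 = 7.
For Xᵀg: Σs·g = -1280, Σg = -140.
Determinant 403·7 − 43² = 972.
a = ((-1280)·7 − 43·(-140))/972 = -245/81; b = (403·(-140) − 43·(-1280))/972 = -115/81.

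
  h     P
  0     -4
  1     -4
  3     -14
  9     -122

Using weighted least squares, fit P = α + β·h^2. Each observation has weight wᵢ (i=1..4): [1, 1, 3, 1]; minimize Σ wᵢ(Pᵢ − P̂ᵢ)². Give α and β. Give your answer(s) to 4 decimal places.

α = -1.7853, β = -1.4797

AᵀWA·[α, β]ᵀ = AᵀWP reads: 6·α + 109·β = -172;  109·α + 6805·β = -10264.
(Σwᵢ·1 = 6, Σwᵢ·h^2 = 109, Σwᵢ·h^2·h^2 = 6805, Σwᵢ·P = -172, Σwᵢ·h^2·P = -10264.)
Eliminating β: 6805·(row 1) − 109·(row 2) gives 28949·α = 6805·(-172) − 109·(-10264) = -51684, so α = -51684/28949.
Then β = ((-10264) − 109·(-51684/28949))/6805 = -42836/28949.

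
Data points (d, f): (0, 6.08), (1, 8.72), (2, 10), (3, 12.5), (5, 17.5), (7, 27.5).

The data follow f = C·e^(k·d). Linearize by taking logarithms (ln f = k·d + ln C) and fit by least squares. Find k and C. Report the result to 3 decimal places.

k = 0.204, C = 6.581

Taking logs, ln f = k·d + ln C, so regress ln f on d.
Over the data: Σd = 18.0000, Σ(d)² = 88.0000, Σln f = 14.9753, Σd·ln f = 51.8583.
Normal system: [[88.0000, 18.0000]; [18.0000, 6]]·[k, ln C]ᵀ = [51.8583, 14.9753]ᵀ.
Δ = 88.0000·6 − (18.0000)² = 204.0000; k = (51.8583·6 − 18.0000·14.9753)/204.0000 = 0.20389, ln C = (88.0000·14.9753 − 18.0000·51.8583)/204.0000 = 1.88421, so C = exp(1.88421) = 6.58117.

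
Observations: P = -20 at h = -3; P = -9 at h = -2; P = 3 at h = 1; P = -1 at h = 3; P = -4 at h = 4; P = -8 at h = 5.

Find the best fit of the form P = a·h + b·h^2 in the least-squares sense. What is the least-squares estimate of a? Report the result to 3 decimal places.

The normal equations are: 64·a + 182·b = 22;  182·a + 1060·b = -486.
(Σh·h = 64, Σh·h^2 = 182, Σh^2·h^2 = 1060, Σh·P = 22, Σh^2·P = -486.)
Eliminating b: 1060·(row 1) − 182·(row 2) gives 34716·a = 1060·22 − 182·(-486) = 111772, so a = 27943/8679.
Then b = ((-486) − 182·(27943/8679))/1060 = -8777/8679.

a = 3.220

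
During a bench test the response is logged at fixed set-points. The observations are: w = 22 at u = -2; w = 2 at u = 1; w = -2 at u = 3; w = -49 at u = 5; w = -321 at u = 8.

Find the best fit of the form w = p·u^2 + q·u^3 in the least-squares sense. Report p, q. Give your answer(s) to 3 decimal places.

p = 3.073, q = -1.011

From the data, Σu^2·u^2 = 4819, Σu^2·u^3 = 36105, Σu^3·u^3 = 278563.
And Σu^2·w = -21697, Σu^3·w = -170705.
Eliminating q: 278563·(row 1) − 36105·(row 2) gives 38824072·p = 278563·(-21697) − 36105·(-170705) = 119322614, so p = 59661307/19412036.
Then q = ((-170705) − 36105·(59661307/19412036))/278563 = -19628605/19412036.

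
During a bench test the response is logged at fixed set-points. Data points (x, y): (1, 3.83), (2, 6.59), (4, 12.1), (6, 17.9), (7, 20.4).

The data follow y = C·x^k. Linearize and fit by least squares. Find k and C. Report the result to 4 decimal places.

k = 0.8660, C = 3.7317

Let Y = ln y. Fitting Y = k·ln x + ln C by least squares:
XᵀX = [[9.3992, 5.8171]; [5.8171, 5]], rhs = [15.8001, 11.6220]ᵀ  (here Σln x = 5.8171, Σ(ln x)² = 9.3992, Σln y = 11.6220, Σln x·ln y = 15.8001).
Solving (det = 13.1574): k = 0.86600, ln C = 1.31687, so C = exp(1.31687) = 3.73170.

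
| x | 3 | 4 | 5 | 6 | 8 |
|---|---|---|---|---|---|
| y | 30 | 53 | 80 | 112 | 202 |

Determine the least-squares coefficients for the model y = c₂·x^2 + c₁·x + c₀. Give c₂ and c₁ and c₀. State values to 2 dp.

Compute the Gram sums: Σx^2·x^2 = 6354, Σx^2·x = 944, Σx^2 = 150, Σx·x = 150, Σx = 26, Σ1 = 5.
Right-hand side: Σx^2·y = 20078, Σx·y = 2990, Σy = 477.
Normal equations: [[6354, 944, 150]; [944, 150, 26]; [150, 26, 5]]·[c₂, c₁, c₀]ᵀ = [20078, 2990, 477]ᵀ.
Solving the 3×3 system (Gaussian elimination) gives c₂ = 320/97, c₁ = -206/97, c₀ = 725/97.

c₂ = 3.30, c₁ = -2.12, c₀ = 7.47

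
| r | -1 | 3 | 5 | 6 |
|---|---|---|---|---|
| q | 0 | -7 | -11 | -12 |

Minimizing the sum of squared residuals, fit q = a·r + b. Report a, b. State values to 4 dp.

a = -1.7565, b = -1.7913

Compute the Gram sums: Σr·r = 71, Σr = 13, Σ1 = 4.
And Σr·q = -148, Σq = -30.
MᵀM·[a, b]ᵀ = Mᵀq becomes [[71, 13]; [13, 4]]·[a, b]ᵀ = [-148, -30]ᵀ.
Eliminating b: 4·(row 1) − 13·(row 2) gives 115·a = 4·(-148) − 13·(-30) = -202, so a = -202/115.
Then b = ((-30) − 13·(-202/115))/4 = -206/115.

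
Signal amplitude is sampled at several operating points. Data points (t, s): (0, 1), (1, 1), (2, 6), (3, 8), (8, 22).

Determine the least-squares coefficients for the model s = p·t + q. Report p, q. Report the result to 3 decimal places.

p = 2.747, q = -0.093

Setting ∂/∂p … = 0 gives: 78·p + 14·q = 213;  14·p + 5·q = 38.
Determinant 78·5 − 14² = 194.
p = (213·5 − 14·38)/194 = 533/194; q = (78·38 − 14·213)/194 = -9/97.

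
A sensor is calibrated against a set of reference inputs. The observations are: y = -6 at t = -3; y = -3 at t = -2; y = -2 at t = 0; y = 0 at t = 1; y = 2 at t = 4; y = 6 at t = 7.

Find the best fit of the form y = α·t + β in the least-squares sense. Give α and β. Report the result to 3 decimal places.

Entries of AᵀA: Σt·t = 79, Σt = 7, Σ1 = 6.
And Σt·y = 74, Σy = -3.
AᵀA·[α, β]ᵀ = Aᵀy becomes [[79, 7]; [7, 6]]·[α, β]ᵀ = [74, -3]ᵀ.
det = 79·6 − 7² = 425.
α = (74·6 − 7·(-3))/425 = 93/85; β = (79·(-3) − 7·74)/425 = -151/85.

α = 1.094, β = -1.776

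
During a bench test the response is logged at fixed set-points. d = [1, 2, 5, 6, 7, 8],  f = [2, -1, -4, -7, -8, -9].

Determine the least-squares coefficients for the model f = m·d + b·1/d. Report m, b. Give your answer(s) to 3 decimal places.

m = -1.167, b = 3.153

Sums needed: Σd·d = 179, Σd·1/d = 6, Σ1/d·1/d = 955249/705600.
Moment sums: Σd·f = -190, Σ1/d·f = -2297/840.
Normal equations: [[179, 6]; [6, 955249/705600]]·[m, b]ᵀ = [-190, -2297/840]ᵀ.
det = 179·(955249/705600) − 6² = 145587971/705600.
m = ((-190)·(955249/705600) − 6·(-2297/840))/(145587971/705600) = -169920430/145587971; b = (179·(-2297/840) − 6·(-190))/(145587971/705600) = 459007080/145587971.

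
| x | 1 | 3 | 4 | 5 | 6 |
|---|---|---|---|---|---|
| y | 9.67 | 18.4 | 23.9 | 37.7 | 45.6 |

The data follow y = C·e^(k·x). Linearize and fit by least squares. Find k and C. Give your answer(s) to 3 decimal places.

k = 0.318, C = 7.038

Linearized form: ln y = k·x + ln C. From the 5 transformed points,
Σx = 19.0000, Σ(x)² = 87.0000, Σln y = 15.8048, Σx·ln y = 64.7693.
Equations: 87.0000·k + 19.0000·ln C = 64.7693;  19.0000·k + 5·ln C = 15.8048.
Δ = 87.0000·5 − (19.0000)² = 74.0000; k = (64.7693·5 − 19.0000·15.8048)/74.0000 = 0.31831, ln C = (87.0000·15.8048 − 19.0000·64.7693)/74.0000 = 1.95138, so C = exp(1.95138) = 7.03841.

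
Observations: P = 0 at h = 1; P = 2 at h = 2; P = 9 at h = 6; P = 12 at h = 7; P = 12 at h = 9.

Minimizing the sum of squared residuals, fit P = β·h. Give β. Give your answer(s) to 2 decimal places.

Compute the Gram sums: Σh·h = 171.
And Σh·P = 250.
XᵀX·[β]ᵀ = XᵀP becomes [[171]]·[β]ᵀ = [250]ᵀ.
Hence β = 250 / 171 ≈ 1.46199.

β = 1.46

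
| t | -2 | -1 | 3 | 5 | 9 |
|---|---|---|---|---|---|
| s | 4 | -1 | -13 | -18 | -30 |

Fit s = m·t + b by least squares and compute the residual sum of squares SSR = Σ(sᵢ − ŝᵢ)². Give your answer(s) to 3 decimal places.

SSR = 2.782

From the data, Σt·t = 120, Σt = 14, Σ1 = 5.
Moment sums: Σt·s = -406, Σs = -58.
Eliminating b: 5·(row 1) − 14·(row 2) gives 404·m = 5·(-406) − 14·(-58) = -1218, so m = -609/202.
Then b = ((-58) − 14·(-609/202))/5 = -319/101.
Residuals: 114/101, -173/202, -161/202, 47/202, 59/202; SSR = 281/101.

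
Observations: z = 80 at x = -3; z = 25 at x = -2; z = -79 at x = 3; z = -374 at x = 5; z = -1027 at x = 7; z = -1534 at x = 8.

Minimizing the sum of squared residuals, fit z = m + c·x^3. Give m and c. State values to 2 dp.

m = 0.64, c = -3.00

AᵀA·[m, c]ᵀ = Aᵀz reads: 6·m + 972·c = -2909;  972·m + 396940·c = -1188912.
det = 6·396940 − 972² = 1436856.
m = ((-2909)·396940 − 972·(-1188912))/1436856 = 231001/359214; c = (6·(-1188912) − 972·(-2909))/1436856 = -358827/119738.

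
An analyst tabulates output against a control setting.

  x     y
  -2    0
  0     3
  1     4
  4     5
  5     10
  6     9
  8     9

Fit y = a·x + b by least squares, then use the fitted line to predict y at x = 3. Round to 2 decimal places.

Compute the Gram sums: Σx·x = 146, Σx = 22, Σ1 = 7.
Moment sums: Σx·y = 200, Σy = 40.
So AᵀA·[a, b]ᵀ = Aᵀy: [[146, 22]; [22, 7]]·[a, b]ᵀ = [200, 40]ᵀ.
Δ = 146·7 − 22² = 538.
a = (200·7 − 22·40)/538 = 260/269; b = (146·40 − 22·200)/538 = 720/269.
At x = 3: ŷ = (260/269)·(3) + (720/269)·(1) = 1500/269.

ŷ = 5.58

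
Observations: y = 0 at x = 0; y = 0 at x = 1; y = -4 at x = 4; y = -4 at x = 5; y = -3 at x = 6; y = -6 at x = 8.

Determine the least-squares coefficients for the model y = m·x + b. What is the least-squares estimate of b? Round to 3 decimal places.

MᵀM·[m, b]ᵀ = Mᵀy reads: 142·m + 24·b = -102;  24·m + 6·b = -17.
(Σx·x = 142, Σx = 24, Σ1 = 6, Σx·y = -102, Σy = -17.)
det = 142·6 − 24² = 276.
m = ((-102)·6 − 24·(-17))/276 = -17/23; b = (142·(-17) − 24·(-102))/276 = 17/138.

b = 0.123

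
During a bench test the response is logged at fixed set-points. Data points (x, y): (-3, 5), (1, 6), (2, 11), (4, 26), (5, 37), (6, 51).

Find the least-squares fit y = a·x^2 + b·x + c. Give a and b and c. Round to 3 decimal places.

Setting ∂/∂a … = 0 gives: 2275·a + 387·b + 91·c = 3272;  387·a + 91·b + 15·c = 608;  91·a + 15·b + 6·c = 136.
Inverting the 3×3 Gram matrix, [a, b, c]ᵀ = [3293/3365, 7039/3365, 8732/3365]ᵀ.

a = 0.979, b = 2.092, c = 2.595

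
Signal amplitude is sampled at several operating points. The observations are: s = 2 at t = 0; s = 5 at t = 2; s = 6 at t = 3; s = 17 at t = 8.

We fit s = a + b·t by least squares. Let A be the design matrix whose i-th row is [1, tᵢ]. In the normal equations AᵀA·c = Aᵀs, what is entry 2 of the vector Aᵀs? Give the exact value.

164

Entry 2 ↔ basis t, so (Aᵀs)_{2} = Σᵢ (t)·sᵢ = (0)·(2) + (2)·(5) + (3)·(6) + (8)·(17) = 164.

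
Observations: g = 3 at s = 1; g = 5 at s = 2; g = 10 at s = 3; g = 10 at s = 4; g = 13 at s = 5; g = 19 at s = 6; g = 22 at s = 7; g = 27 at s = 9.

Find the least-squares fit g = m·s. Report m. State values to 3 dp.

m = 2.982

The normal equations are: 221·m = 659.
Hence m = 659 / 221 ≈ 2.9819.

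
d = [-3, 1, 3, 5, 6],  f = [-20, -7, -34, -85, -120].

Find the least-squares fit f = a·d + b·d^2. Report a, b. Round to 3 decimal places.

Sums needed: Σd·d = 80, Σd·d^2 = 342, Σd^2·d^2 = 2084.
Right-hand side: Σd·f = -1194, Σd^2·f = -6938.
XᵀX·[a, b]ᵀ = Xᵀf becomes [[80, 342]; [342, 2084]]·[a, b]ᵀ = [-1194, -6938]ᵀ.
Determinant 80·2084 − 342² = 49756.
a = ((-1194)·2084 − 342·(-6938))/49756 = -4125/1777; b = (80·(-6938) − 342·(-1194))/49756 = -5239/1777.

a = -2.321, b = -2.948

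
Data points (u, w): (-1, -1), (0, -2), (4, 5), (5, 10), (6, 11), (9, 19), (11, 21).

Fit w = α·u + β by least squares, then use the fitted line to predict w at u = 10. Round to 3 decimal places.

ŵ = 19.433

Entries of XᵀX: Σu·u = 280, Σu = 34, Σ1 = 7.
And Σu·w = 539, Σw = 63.
Determinant 280·7 − 34² = 804.
α = (539·7 − 34·63)/804 = 1631/804; β = (280·63 − 34·539)/804 = -343/402.
At u = 10: ŵ = (1631/804)·(10) + (-343/402)·(1) = 1302/67.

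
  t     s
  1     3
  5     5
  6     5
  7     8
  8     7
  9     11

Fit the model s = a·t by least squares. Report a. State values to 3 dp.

a = 1.051

Entries of AᵀA: Σt·t = 256.
And Σt·s = 269.
Normal equations: [[256]]·[a]ᵀ = [269]ᵀ.
a = 269/256 = 1.05078.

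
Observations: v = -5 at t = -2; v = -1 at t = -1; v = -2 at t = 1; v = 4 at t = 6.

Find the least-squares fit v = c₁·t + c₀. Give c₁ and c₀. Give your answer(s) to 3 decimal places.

The normal system AᵀA·[c₁, c₀]ᵀ = Aᵀv is [[42, 4]; [4, 4]]·[c₁, c₀]ᵀ = [33, -4]ᵀ.
det = 42·4 − 4² = 152.
c₁ = (33·4 − 4·(-4))/152 = 37/38; c₀ = (42·(-4) − 4·33)/152 = -75/38.

c₁ = 0.974, c₀ = -1.974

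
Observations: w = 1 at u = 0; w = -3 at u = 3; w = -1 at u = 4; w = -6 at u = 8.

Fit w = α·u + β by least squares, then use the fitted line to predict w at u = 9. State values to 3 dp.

The normal equations are: 89·α + 15·β = -61;  15·α + 4·β = -9.
Determinant 89·4 − 15² = 131.
α = ((-61)·4 − 15·(-9))/131 = -109/131; β = (89·(-9) − 15·(-61))/131 = 114/131.
At u = 9: ŵ = (-109/131)·(9) + (114/131)·(1) = -867/131.

ŵ = -6.618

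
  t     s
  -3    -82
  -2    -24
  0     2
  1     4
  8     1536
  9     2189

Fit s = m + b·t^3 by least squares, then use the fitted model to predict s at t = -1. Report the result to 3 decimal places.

ŝ = -2.583

From the data, Σ1 = 6, Σt^3 = 1207, Σt^3·t^3 = 794379.
Right-hand side: Σs = 3625, Σt^3·s = 2384623.
Normal equations: [[6, 1207]; [1207, 794379]]·[m, b]ᵀ = [3625, 2384623]ᵀ.
Eliminating b: 794379·(row 1) − 1207·(row 2) gives 3309425·m = 794379·3625 − 1207·2384623 = 1383914, so m = 197702/472775.
Then b = (2384623 − 1207·(197702/472775))/794379 = 1418909/472775.
At t = -1: ŝ = (197702/472775)·(1) + (1418909/472775)·(-1) = -1221207/472775.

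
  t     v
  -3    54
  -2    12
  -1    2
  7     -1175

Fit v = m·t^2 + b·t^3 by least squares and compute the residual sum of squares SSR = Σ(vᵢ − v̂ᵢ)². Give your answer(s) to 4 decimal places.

Normal-equation sums: Σt^2·t^2 = 2499, Σt^2·t^3 = 16531, Σt^3·t^3 = 118443.
And Σt^2·v = -57039, Σt^3·v = -404581.
AᵀA·[m, b]ᵀ = Aᵀv becomes [[2499, 16531]; [16531, 118443]]·[m, b]ᵀ = [-57039, -404581]ᵀ.
Δ = 2499·118443 − 16531² = 22715096.
m = ((-57039)·118443 − 16531·(-404581))/22715096 = -33870883/11357548; b = (2499·(-404581) − 16531·(-57039))/22715096 = -34068105/11357548.
Residuals: -423324/2839387, -192683/2839387, 11258937/5678774, -42809/5678774; SSR = 22475065/5678774.

SSR = 3.9577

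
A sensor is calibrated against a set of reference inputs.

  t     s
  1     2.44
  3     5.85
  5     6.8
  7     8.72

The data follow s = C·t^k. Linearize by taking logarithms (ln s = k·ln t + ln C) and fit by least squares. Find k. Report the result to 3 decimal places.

k = 0.644

With ln sᵢ as the transformed response and ln tᵢ as the regressor:
Sums: Σln t = 4.6540, Σ(ln t)² = 7.5838, Σln s = 6.7410, Σln t·ln s = 9.2399.
Normal system: [[7.5838, 4.6540]; [4.6540, 4]]·[k, ln C]ᵀ = [9.2399, 6.7410]ᵀ.
Δ = 7.5838·4 − (4.6540)² = 8.6759; k = (9.2399·4 − 4.6540·6.7410)/8.6759 = 0.64401, ln C = (7.5838·6.7410 − 4.6540·9.2399)/8.6759 = 0.93595.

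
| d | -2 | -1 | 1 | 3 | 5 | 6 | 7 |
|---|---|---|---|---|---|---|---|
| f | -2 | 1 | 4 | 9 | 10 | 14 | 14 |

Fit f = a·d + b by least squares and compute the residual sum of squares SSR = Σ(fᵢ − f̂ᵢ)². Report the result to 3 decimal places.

Setting ∂/∂a … = 0 gives: 125·a + 19·b = 266;  19·a + 7·b = 50.
(Σd·d = 125, Σd = 19, Σ1 = 7, Σd·f = 266, Σf = 50.)
det = 125·7 − 19² = 514.
a = (266·7 − 19·50)/514 = 456/257; b = (125·50 − 19·266)/514 = 598/257.
Residuals: -200/257, 115/257, -26/257, 347/257, -308/257, 264/257, -192/257; SSR = 1462/257.

SSR = 5.689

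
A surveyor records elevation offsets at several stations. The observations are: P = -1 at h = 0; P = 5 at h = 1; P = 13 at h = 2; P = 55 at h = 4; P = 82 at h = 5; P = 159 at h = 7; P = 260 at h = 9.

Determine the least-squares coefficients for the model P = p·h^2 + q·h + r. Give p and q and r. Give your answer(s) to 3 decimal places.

p = 3.070, q = 1.321, r = -0.608

XᵀX·[p, q, r]ᵀ = XᵀP reads: 9860·p + 1270·q + 176·r = 31838;  1270·p + 176·q + 28·r = 4114;  176·p + 28·q + 7·r = 573.
Inverting the 3×3 Gram matrix, [p, q, r]ᵀ = [49199/16027, 21165/16027, -9739/16027]ᵀ.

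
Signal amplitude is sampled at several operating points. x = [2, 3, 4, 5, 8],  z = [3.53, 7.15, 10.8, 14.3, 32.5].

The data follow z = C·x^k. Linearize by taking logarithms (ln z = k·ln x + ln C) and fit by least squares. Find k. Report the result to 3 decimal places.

k = 1.572

Linearized form: ln z = k·ln x + ln C. From the 5 transformed points,
AᵀA = [[10.5236, 6.8669]; [6.8669, 5]], rhs = [17.8547, 11.7495]ᵀ  (here Σln x = 6.8669, Σ(ln x)² = 10.5236, Σln z = 11.7495, Σln x·ln z = 17.8547).
Solving (det = 5.4631): k = 1.57247, ln C = 0.19028.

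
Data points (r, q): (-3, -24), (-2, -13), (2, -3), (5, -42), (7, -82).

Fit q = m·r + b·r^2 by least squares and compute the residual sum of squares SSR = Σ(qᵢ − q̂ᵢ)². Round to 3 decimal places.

SSR = 9.212

Compute the Gram sums: Σr·r = 91, Σr·r^2 = 441, Σr^2·r^2 = 3139.
Moment sums: Σr·q = -692, Σr^2·q = -5348.
So XᵀX·[m, b]ᵀ = Xᵀq: [[91, 441]; [441, 3139]]·[m, b]ᵀ = [-692, -5348]ᵀ.
Δ = 91·3139 − 441² = 91168.
m = ((-692)·3139 − 441·(-5348))/91168 = 23285/11396; b = (91·(-5348) − 441·(-692))/91168 = -3241/1628.
Residuals: 267/5698, -5415/5698, 135/154, -13941/5698, 507/407; SSR = 26244/2849.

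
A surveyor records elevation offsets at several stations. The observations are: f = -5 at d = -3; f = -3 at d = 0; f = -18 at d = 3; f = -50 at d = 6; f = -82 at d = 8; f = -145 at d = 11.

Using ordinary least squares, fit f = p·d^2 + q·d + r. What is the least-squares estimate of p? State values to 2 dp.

Entries of AᵀA: Σd^2·d^2 = 20195, Σd^2·d = 2059, Σd^2 = 239, Σd·d = 239, Σd = 25, Σ1 = 6.
Moment sums: Σd^2·f = -24800, Σd·f = -2590, Σf = -303.
Row-reducing yields p = -50857/51500, q = -106033/51500, r = -66571/25750.

p = -0.99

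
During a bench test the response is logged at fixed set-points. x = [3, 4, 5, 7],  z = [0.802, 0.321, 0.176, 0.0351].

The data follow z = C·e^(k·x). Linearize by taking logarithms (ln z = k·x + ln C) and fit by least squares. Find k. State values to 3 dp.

With ln zᵢ as the transformed response and xᵢ as the regressor:
AᵀA = [[99.0000, 19.0000]; [19.0000, 4]], rhs = [-37.3404, -6.4438]ᵀ  (here Σx = 19.0000, Σ(x)² = 99.0000, Σln z = -6.4438, Σx·ln z = -37.3404).
Slope k = (n·Σx·ln z − Σx·Σln z)/(n·Σ(x)² − (Σx)²) = (4·-37.3404 − 19.0000·-6.4438)/35.0000 = -0.76942; ln C = (Σln z − k·Σx)/n = 2.04381.

k = -0.769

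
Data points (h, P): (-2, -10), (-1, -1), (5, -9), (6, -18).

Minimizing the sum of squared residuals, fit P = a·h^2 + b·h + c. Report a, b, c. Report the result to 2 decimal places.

From the data, Σh^2·h^2 = 1938, Σh^2·h = 332, Σh^2 = 66, Σh·h = 66, Σh = 8, Σ1 = 4.
For XᵀP: Σh^2·P = -914, Σh·P = -132, ΣP = -38.
Inverting the 3×3 Gram matrix, [a, b, c]ᵀ = [-9/7, 704/175, 642/175]ᵀ.

a = -1.29, b = 4.02, c = 3.67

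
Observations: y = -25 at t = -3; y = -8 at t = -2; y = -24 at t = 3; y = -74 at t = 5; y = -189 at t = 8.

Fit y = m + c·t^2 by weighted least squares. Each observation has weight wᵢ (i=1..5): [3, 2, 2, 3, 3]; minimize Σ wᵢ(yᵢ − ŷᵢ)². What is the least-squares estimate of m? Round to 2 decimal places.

m = 2.45

Forming AᵀWA = [[13, 320]; [320, 14600]] and AᵀWy = [-928, -43009]ᵀ gives AᵀWA·[m, c]ᵀ = AᵀWy.
Δ = 13·14600 − 320² = 87400.
m = ((-928)·14600 − 320·(-43009))/87400 = 5352/2185; c = (13·(-43009) − 320·(-928))/87400 = -262157/87400.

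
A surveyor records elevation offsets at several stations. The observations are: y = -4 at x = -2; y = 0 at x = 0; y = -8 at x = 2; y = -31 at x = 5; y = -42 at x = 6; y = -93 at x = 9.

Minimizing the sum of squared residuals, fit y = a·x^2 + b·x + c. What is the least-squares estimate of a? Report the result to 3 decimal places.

a = -1.055

With design matrix A, AᵀA = [[8514, 1070, 150]; [1070, 150, 20]; [150, 20, 6]] and Aᵀy = [-9868, -1252, -178]ᵀ.
Solving the 3×3 system (Gaussian elimination) gives a = -3803/3605, b = -12407/18025, c = -3602/3605.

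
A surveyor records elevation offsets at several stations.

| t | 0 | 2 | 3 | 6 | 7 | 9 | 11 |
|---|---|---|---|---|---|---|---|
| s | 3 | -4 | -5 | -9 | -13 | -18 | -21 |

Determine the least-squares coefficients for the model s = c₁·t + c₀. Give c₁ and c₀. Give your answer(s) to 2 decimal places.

From the data, Σt·t = 300, Σt = 38, Σ1 = 7.
Right-hand side: Σt·s = -561, Σs = -67.
Normal equations: [[300, 38]; [38, 7]]·[c₁, c₀]ᵀ = [-561, -67]ᵀ.
Δ = 300·7 − 38² = 656.
c₁ = ((-561)·7 − 38·(-67))/656 = -1381/656; c₀ = (300·(-67) − 38·(-561))/656 = 609/328.

c₁ = -2.11, c₀ = 1.86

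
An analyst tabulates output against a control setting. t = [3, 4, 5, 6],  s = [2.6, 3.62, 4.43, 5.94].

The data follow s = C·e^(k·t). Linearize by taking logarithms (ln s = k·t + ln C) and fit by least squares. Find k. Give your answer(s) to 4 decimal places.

k = 0.2681

Taking logs, ln s = k·t + ln C, so regress ln s on t.
XᵀX = [[86.0000, 18.0000]; [18.0000, 4]], rhs = [26.1447, 5.5121]ᵀ  (here Σt = 18.0000, Σ(t)² = 86.0000, Σln s = 5.5121, Σt·ln s = 26.1447).
Solving (det = 20.0000): k = 0.26805, ln C = 0.17179.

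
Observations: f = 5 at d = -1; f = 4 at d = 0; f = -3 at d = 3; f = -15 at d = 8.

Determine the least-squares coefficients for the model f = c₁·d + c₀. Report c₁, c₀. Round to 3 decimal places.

Normal-equation sums: Σd·d = 74, Σd = 10, Σ1 = 4.
Right-hand side: Σd·f = -134, Σf = -9.
So AᵀA·[c₁, c₀]ᵀ = Aᵀf: [[74, 10]; [10, 4]]·[c₁, c₀]ᵀ = [-134, -9]ᵀ.
Determinant 74·4 − 10² = 196.
c₁ = ((-134)·4 − 10·(-9))/196 = -223/98; c₀ = (74·(-9) − 10·(-134))/196 = 337/98.

c₁ = -2.276, c₀ = 3.439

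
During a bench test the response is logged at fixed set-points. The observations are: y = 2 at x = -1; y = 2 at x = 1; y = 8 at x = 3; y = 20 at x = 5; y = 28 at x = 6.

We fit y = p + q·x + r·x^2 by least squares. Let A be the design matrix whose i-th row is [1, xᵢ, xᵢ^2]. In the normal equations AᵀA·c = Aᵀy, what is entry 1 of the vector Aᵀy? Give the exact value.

60

Entry 1 ↔ basis 1, so (Aᵀy)_{1} = Σᵢ yᵢ = (1)·(2) + (1)·(2) + (1)·(8) + (1)·(20) + (1)·(28) = 60.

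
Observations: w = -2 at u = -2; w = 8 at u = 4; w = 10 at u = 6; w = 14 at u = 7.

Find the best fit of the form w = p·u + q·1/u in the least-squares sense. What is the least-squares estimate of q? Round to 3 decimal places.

q = -3.475

Forming MᵀM = [[105, 4]; [4, 2545/7056]] and Mᵀw = [194, 20/3]ᵀ gives MᵀM·[p, q]ᵀ = Mᵀw.
Eliminating q: (2545/7056)·(row 1) − 4·(row 2) gives (7349/336)·p = (2545/7056)·194 − 4·(20/3) = 152785/3528, so p = 305570/154329.
Then q = ((20/3) − 4·(305570/154329))/(2545/7056) = -25536/7349.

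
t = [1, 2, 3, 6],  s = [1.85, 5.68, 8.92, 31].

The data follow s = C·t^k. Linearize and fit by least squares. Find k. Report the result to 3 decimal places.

k = 1.551

Let Y = ln s. Fitting Y = k·ln t + ln C by least squares:
XᵀX = [[4.8978, 3.5835]; [3.5835, 4]], rhs = [9.7609, 7.9744]ᵀ  (here Σln t = 3.5835, Σ(ln t)² = 4.8978, Σln s = 7.9744, Σln t·ln s = 9.7609).
Solving (det = 6.7496): k = 1.55079, ln C = 0.60428.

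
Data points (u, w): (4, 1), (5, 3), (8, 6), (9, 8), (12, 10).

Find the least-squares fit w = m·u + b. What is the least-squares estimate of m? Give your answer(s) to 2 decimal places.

m = 1.12

Forming AᵀA = [[330, 38]; [38, 5]] and Aᵀw = [259, 28]ᵀ gives AᵀA·[m, b]ᵀ = Aᵀw.
Determinant 330·5 − 38² = 206.
m = (259·5 − 38·28)/206 = 231/206; b = (330·28 − 38·259)/206 = -301/103.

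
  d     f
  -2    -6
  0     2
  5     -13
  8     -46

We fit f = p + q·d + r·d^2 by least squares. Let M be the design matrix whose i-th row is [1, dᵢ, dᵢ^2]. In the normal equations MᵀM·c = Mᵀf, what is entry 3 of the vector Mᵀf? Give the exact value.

-3293

Entry 3 ↔ basis d^2, so (Mᵀf)_{3} = Σᵢ (d^2)·fᵢ = (4)·(-6) + (0)·(2) + (25)·(-13) + (64)·(-46) = -3293.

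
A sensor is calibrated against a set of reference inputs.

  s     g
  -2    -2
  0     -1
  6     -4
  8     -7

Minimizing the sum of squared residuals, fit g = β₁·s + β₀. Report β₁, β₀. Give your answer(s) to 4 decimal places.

Compute the Gram sums: Σs·s = 104, Σs = 12, Σ1 = 4.
Right-hand side: Σs·g = -76, Σg = -14.
AᵀA·[β₁, β₀]ᵀ = Aᵀg becomes [[104, 12]; [12, 4]]·[β₁, β₀]ᵀ = [-76, -14]ᵀ.
Determinant 104·4 − 12² = 272.
β₁ = ((-76)·4 − 12·(-14))/272 = -1/2; β₀ = (104·(-14) − 12·(-76))/272 = -2.

β₁ = -0.5000, β₀ = -2.0000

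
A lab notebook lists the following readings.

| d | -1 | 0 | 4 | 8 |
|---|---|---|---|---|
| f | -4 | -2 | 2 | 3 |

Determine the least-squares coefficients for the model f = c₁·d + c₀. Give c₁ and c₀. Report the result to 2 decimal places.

Forming XᵀX = [[81, 11]; [11, 4]] and Xᵀf = [36, -1]ᵀ gives XᵀX·[c₁, c₀]ᵀ = Xᵀf.
Eliminating c₀: 4·(row 1) − 11·(row 2) gives 203·c₁ = 4·36 − 11·(-1) = 155, so c₁ = 155/203.
Then c₀ = ((-1) − 11·(155/203))/4 = -477/203.

c₁ = 0.76, c₀ = -2.35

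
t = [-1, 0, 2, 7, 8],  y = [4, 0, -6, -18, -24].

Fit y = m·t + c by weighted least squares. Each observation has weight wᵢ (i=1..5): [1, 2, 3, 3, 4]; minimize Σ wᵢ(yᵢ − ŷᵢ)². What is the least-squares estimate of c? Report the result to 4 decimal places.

Sums needed: Σwᵢ·t·t = 416, Σwᵢ·t = 58, Σwᵢ·1 = 13.
And Σwᵢ·t·y = -1186, Σwᵢ·y = -164.
Δ = 416·13 − 58² = 2044.
m = ((-1186)·13 − 58·(-164))/2044 = -2953/1022; c = (416·(-164) − 58·(-1186))/2044 = 141/511.

c = 0.2759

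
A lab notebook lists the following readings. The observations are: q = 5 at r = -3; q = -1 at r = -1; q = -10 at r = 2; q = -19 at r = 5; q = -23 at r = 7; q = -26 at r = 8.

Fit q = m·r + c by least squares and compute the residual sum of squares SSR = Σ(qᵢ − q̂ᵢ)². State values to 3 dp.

SSR = 2.027

Entries of XᵀX: Σr·r = 152, Σr = 18, Σ1 = 6.
For Xᵀq: Σr·q = -498, Σq = -74.
XᵀX·[m, c]ᵀ = Xᵀq becomes [[152, 18]; [18, 6]]·[m, c]ᵀ = [-498, -74]ᵀ.
Δ = 152·6 − 18² = 588.
m = ((-498)·6 − 18·(-74))/588 = -138/49; c = (152·(-74) − 18·(-498))/588 = -571/147.
Residuals: 64/147, 10/147, -71/147, -152/147, 88/147, 61/147; SSR = 298/147.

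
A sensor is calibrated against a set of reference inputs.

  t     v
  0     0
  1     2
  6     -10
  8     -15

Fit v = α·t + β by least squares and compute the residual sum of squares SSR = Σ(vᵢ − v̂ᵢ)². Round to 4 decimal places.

MᵀM·[α, β]ᵀ = Mᵀv reads: 101·α + 15·β = -178;  15·α + 4·β = -23.
Eliminating β: 4·(row 1) − 15·(row 2) gives 179·α = 4·(-178) − 15·(-23) = -367, so α = -367/179.
Then β = ((-23) − 15·(-367/179))/4 = 347/179.
Residuals: -347/179, 378/179, 65/179, -96/179; SSR = 1546/179.

SSR = 8.6369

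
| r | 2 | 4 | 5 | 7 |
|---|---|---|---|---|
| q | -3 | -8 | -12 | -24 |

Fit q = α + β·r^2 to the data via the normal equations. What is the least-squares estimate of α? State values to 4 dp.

Entries of MᵀM: Σ1 = 4, Σr^2 = 94, Σr^2·r^2 = 3298.
And Σq = -47, Σr^2·q = -1616.
Normal equations: [[4, 94]; [94, 3298]]·[α, β]ᵀ = [-47, -1616]ᵀ.
Δ = 4·3298 − 94² = 4356.
α = ((-47)·3298 − 94·(-1616))/4356 = -47/66; β = (4·(-1616) − 94·(-47))/4356 = -31/66.

α = -0.7121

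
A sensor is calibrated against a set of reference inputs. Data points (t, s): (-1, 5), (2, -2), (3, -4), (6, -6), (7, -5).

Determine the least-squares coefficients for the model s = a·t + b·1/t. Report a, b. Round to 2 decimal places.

Normal-equation sums: Σt·t = 99, Σt·1/t = 5, Σ1/t·1/t = 1243/882.
For Aᵀs: Σt·s = -92, Σ1/t·s = -190/21.
Determinant 99·(1243/882) − 5² = 11223/98.
a = ((-92)·(1243/882) − 5·(-190/21))/(11223/98) = -74456/101007; b = (99·(-190/21) − 5·(-92))/(11223/98) = -42700/11223.

a = -0.74, b = -3.80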